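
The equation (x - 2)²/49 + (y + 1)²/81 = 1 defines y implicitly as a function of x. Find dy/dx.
Differentiate both sides with respect to x, treating y as y(x). By the chain rule, any term containing y contributes a factor of y' = dy/dx when we differentiate it.

Move every term to one side and write the relation as F(x, y) = 0. Term by term,
  d/dx[(x - 2)^2/49] = 2x/49 - 4/49
  d/dx[(y + 1)^2/81] = 2·y'(y + 1)/81
  d/dx[-1] = 0

The pieces without y' make up ∂F/∂x and the coefficient of y' is ∂F/∂y:
  ∂F/∂x = 2x/49 - 4/49,
  ∂F/∂y = 2y/81 + 2/81.

Since d/dx[F] = ∂F/∂x + (∂F/∂y)·y' = 0, solve for y':
  (∂F/∂y)·y' = -∂F/∂x
  dy/dx = -(∂F/∂x)/(∂F/∂y) = -(2x/49 - 4/49)/(2y/81 + 2/81)
        = -(2(x - 2)/49)/(2(y + 1)/81) = 81(2 - x)/(49(y + 1))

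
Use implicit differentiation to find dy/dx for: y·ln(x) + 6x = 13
Take d/dx of both sides. Since y is implicitly a function of x, the chain rule attaches a y' = dy/dx factor whenever we differentiate through y.

Set F(x, y) = (left side) − (right side), so the curve is F = 0. Differentiating each term of F:
  d/dx[6x] = 6
  d/dx[y·ln(x)] = y'·ln(x) + y/x
  d/dx[-13] = 0

Collecting, the y'-free part is the partial derivative in x and the y' coefficient is the partial derivative in y:
  ∂F/∂x = 6 + y/x
  ∂F/∂y = ln(x)

so d/dx[F(x, y(x))] = ∂F/∂x + (∂F/∂y)·y' = 0. Rearranging,
  dy/dx = -(∂F/∂x)/(∂F/∂y) = -(6 + y/x)/(ln(x))
        = -((6x + y)/x)/(ln(x)) = (-6x - y)/(x·ln(x))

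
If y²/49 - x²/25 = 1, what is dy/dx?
Differentiate the relation implicitly: treat y = y(x) and apply the chain rule, so every y-derivative picks up a y' = dy/dx factor.

With everything moved to the left-hand side, differentiate term by term:
  d/dx[-x^2/25] = -2x/25
  d/dx[y^2/49] = 2y·y'/49
  d/dx[-1] = 0

Separating the contributions that come from x directly and those that come through y:
  without y':      -2x/25
  multiplying y':  2y/49

so (-2x/25) + (2y/49)·y' = 0, and therefore
  dy/dx = -(-2x/25)/(2y/49) = 49x/(25y)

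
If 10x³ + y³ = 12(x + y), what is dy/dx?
Take d/dx of both sides. Since y is implicitly a function of x, the chain rule attaches a y' = dy/dx factor whenever we differentiate through y.

Set F(x, y) = (left side) − (right side), so the curve is F = 0. Differentiating each term of F:
  d/dx[10x^3] = 30x^2
  d/dx[-12x] = -12
  d/dx[y^3] = 3y^2·y'
  d/dx[-12y] = -12·y'

Collecting, the y'-free part is the partial derivative in x and the y' coefficient is the partial derivative in y:
  ∂F/∂x = 30x^2 - 12
  ∂F/∂y = 3y^2 - 12

so d/dx[F(x, y(x))] = ∂F/∂x + (∂F/∂y)·y' = 0. Rearranging,
  dy/dx = -(∂F/∂x)/(∂F/∂y) = -(30x^2 - 12)/(3y^2 - 12) = 2(2 - 5x^2)/(y^2 - 4)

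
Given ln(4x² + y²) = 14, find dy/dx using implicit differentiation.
Take d/dx of both sides. Since y is implicitly a function of x, the chain rule attaches a y' = dy/dx factor whenever we differentiate through y.

Set F(x, y) = (left side) − (right side), so the curve is F = 0. Differentiating each term of F:
  d/dx[ln(4x^2 + y^2)] = (8x + 2y·y')/(4x^2 + y^2)
  d/dx[-14] = 0

Collecting, the y'-free part is the partial derivative in x and the y' coefficient is the partial derivative in y:
  ∂F/∂x = 8x/(4x^2 + y^2)
  ∂F/∂y = 2y/(4x^2 + y^2)

so d/dx[F(x, y(x))] = ∂F/∂x + (∂F/∂y)·y' = 0. Rearranging,
  dy/dx = -(∂F/∂x)/(∂F/∂y) = -(8x/(4x^2 + y^2))/(2y/(4x^2 + y^2)) = -4x/y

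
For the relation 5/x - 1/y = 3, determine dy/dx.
Differentiate both sides with respect to x, treating y as y(x). By the chain rule, any term containing y contributes a factor of y' = dy/dx when we differentiate it.

Move every term to one side and write the relation as F(x, y) = 0. Term by term,
  d/dx[-1/y] = y'/y^2
  d/dx[5/x] = -5/x^2
  d/dx[-3] = 0

The pieces without y' make up ∂F/∂x and the coefficient of y' is ∂F/∂y:
  ∂F/∂x = -5/x^2,
  ∂F/∂y = y^(-2).

Since d/dx[F] = ∂F/∂x + (∂F/∂y)·y' = 0, solve for y':
  (∂F/∂y)·y' = -∂F/∂x
  dy/dx = -(∂F/∂x)/(∂F/∂y) = -(-5/x^2)/(y^(-2)) = 5y^2/x^2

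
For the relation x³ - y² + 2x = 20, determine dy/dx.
Differentiate both sides with respect to x, treating y as y(x). By the chain rule, any term containing y contributes a factor of y' = dy/dx when we differentiate it.

Move every term to one side and write the relation as F(x, y) = 0. Term by term,
  d/dx[x^3] = 3x^2
  d/dx[2x] = 2
  d/dx[-y^2] = -2y·y'
  d/dx[-20] = 0

The pieces without y' make up ∂F/∂x and the coefficient of y' is ∂F/∂y:
  ∂F/∂x = 3x^2 + 2,
  ∂F/∂y = -2y.

Since d/dx[F] = ∂F/∂x + (∂F/∂y)·y' = 0, solve for y':
  (∂F/∂y)·y' = -∂F/∂x
  dy/dx = -(∂F/∂x)/(∂F/∂y) = -(3x^2 + 2)/(-2y) = (3x^2 + 2)/(2y)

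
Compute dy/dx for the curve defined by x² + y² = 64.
Apply d/dx to both sides, remembering that y depends on x. Each occurrence of y therefore brings in a y' = dy/dx via the chain rule.

With F(x, y) equal to the left-hand side minus the right, differentiate F term by term:
  d/dx[x^2] = 2x
  d/dx[y^2] = 2y·y'
  d/dx[-64] = 0
Adding these up, d/dx[F] = 0 becomes
  (2x) + (2y)·y' = 0,
so isolating y',
  dy/dx = -(2x)/(2y) = -x/y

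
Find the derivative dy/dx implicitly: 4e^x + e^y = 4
Take d/dx of both sides. Since y is implicitly a function of x, the chain rule attaches a y' = dy/dx factor whenever we differentiate through y.

Set F(x, y) = (left side) − (right side), so the curve is F = 0. Differentiating each term of F:
  d/dx[4e^(x)] = 4e^(x)
  d/dx[e^(y)] = y'·e^(y)
  d/dx[-4] = 0

Collecting, the y'-free part is the partial derivative in x and the y' coefficient is the partial derivative in y:
  ∂F/∂x = 4e^(x)
  ∂F/∂y = e^(y)

so d/dx[F(x, y(x))] = ∂F/∂x + (∂F/∂y)·y' = 0. Rearranging,
  dy/dx = -(∂F/∂x)/(∂F/∂y) = -(4e^(x))/(e^(y)) = -4e^(x - y)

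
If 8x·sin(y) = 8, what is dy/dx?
Differentiate both sides with respect to x, treating y as y(x). By the chain rule, any term containing y contributes a factor of y' = dy/dx when we differentiate it.

Move every term to one side and write the relation as F(x, y) = 0. Term by term,
  d/dx[8x·sin(y)] = 8x·y'·cos(y) + 8sin(y)
  d/dx[-8] = 0

The pieces without y' make up ∂F/∂x and the coefficient of y' is ∂F/∂y:
  ∂F/∂x = 8sin(y),
  ∂F/∂y = 8x·cos(y).

Since d/dx[F] = ∂F/∂x + (∂F/∂y)·y' = 0, solve for y':
  (∂F/∂y)·y' = -∂F/∂x
  dy/dx = -(∂F/∂x)/(∂F/∂y) = -(8sin(y))/(8x·cos(y)) = -tan(y)/x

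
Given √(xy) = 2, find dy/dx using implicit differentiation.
Differentiate the relation implicitly: treat y = y(x) and apply the chain rule, so every y-derivative picks up a y' = dy/dx factor.

With everything moved to the left-hand side, differentiate term by term:
  d/dx[√(xy)] = √(xy)(x·y'/2 + y/2)/(xy)
  d/dx[-2] = 0

Separating the contributions that come from x directly and those that come through y:
  without y':      √(xy)/(2x)
  multiplying y':  √(xy)/(2y)

so (√(xy)/(2x)) + (√(xy)/(2y))·y' = 0, and therefore
  dy/dx = -(√(xy)/(2x))/(√(xy)/(2y)) = -y/x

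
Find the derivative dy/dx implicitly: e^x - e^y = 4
Differentiate the relation implicitly: treat y = y(x) and apply the chain rule, so every y-derivative picks up a y' = dy/dx factor.

With everything moved to the left-hand side, differentiate term by term:
  d/dx[e^(x)] = e^(x)
  d/dx[-e^(y)] = -y'·e^(y)
  d/dx[-4] = 0

Separating the contributions that come from x directly and those that come through y:
  without y':      e^(x)
  multiplying y':  -e^(y)

so (e^(x)) + (-e^(y))·y' = 0, and therefore
  dy/dx = -(e^(x))/(-e^(y)) = e^(x - y)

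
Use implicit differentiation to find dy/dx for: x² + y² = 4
Differentiate both sides with respect to x, treating y as y(x). By the chain rule, any term containing y contributes a factor of y' = dy/dx when we differentiate it.

Move every term to one side and write the relation as F(x, y) = 0. Term by term,
  d/dx[x^2] = 2x
  d/dx[y^2] = 2y·y'
  d/dx[-4] = 0

The pieces without y' make up ∂F/∂x and the coefficient of y' is ∂F/∂y:
  ∂F/∂x = 2x,
  ∂F/∂y = 2y.

Since d/dx[F] = ∂F/∂x + (∂F/∂y)·y' = 0, solve for y':
  (∂F/∂y)·y' = -∂F/∂x
  dy/dx = -(∂F/∂x)/(∂F/∂y) = -(2x)/(2y) = -x/y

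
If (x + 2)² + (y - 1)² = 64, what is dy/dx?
Differentiate the relation implicitly: treat y = y(x) and apply the chain rule, so every y-derivative picks up a y' = dy/dx factor.

With everything moved to the left-hand side, differentiate term by term:
  d/dx[(x + 2)^2] = 2x + 4
  d/dx[(y - 1)^2] = 2·y'(y - 1)
  d/dx[-64] = 0

Separating the contributions that come from x directly and those that come through y:
  without y':      2x + 4
  multiplying y':  2y - 2

so (2x + 4) + (2y - 2)·y' = 0, and therefore
  dy/dx = -(2x + 4)/(2y - 2) = (-x - 2)/(y - 1)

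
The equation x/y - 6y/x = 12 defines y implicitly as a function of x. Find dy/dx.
Apply d/dx to both sides, remembering that y depends on x. Each occurrence of y therefore brings in a y' = dy/dx via the chain rule.

With F(x, y) equal to the left-hand side minus the right, differentiate F term by term:
  d/dx[x/y] = -x·y'/y^2 + 1/y
  d/dx[-6y/x] = -6·y'/x + 6y/x^2
  d/dx[-12] = 0
Adding these up, d/dx[F] = 0 becomes
  (1/y + 6y/x^2) + (-x/y^2 - 6/x)·y' = 0,
so isolating y',
  dy/dx = -(1/y + 6y/x^2)/(-x/y^2 - 6/x)
        = -((x^2 + 6y^2)/(x^2y))/(-(x^2 + 6y^2)/(xy^2)) = y/x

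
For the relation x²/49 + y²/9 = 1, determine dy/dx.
Differentiate both sides with respect to x, treating y as y(x). By the chain rule, any term containing y contributes a factor of y' = dy/dx when we differentiate it.

Move every term to one side and write the relation as F(x, y) = 0. Term by term,
  d/dx[x^2/49] = 2x/49
  d/dx[y^2/9] = 2y·y'/9
  d/dx[-1] = 0

The pieces without y' make up ∂F/∂x and the coefficient of y' is ∂F/∂y:
  ∂F/∂x = 2x/49,
  ∂F/∂y = 2y/9.

Since d/dx[F] = ∂F/∂x + (∂F/∂y)·y' = 0, solve for y':
  (∂F/∂y)·y' = -∂F/∂x
  dy/dx = -(∂F/∂x)/(∂F/∂y) = -(2x/49)/(2y/9) = -9x/(49y)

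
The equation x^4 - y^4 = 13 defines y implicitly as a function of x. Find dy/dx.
Differentiate the relation implicitly: treat y = y(x) and apply the chain rule, so every y-derivative picks up a y' = dy/dx factor.

With everything moved to the left-hand side, differentiate term by term:
  d/dx[x^4] = 4x^3
  d/dx[-y^4] = -4y^3·y'
  d/dx[-13] = 0

Separating the contributions that come from x directly and those that come through y:
  without y':      4x^3
  multiplying y':  -4y^3

so (4x^3) + (-4y^3)·y' = 0, and therefore
  dy/dx = -(4x^3)/(-4y^3) = x^3/y^3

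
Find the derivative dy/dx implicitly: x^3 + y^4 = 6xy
Apply d/dx to both sides, remembering that y depends on x. Each occurrence of y therefore brings in a y' = dy/dx via the chain rule.

With F(x, y) equal to the left-hand side minus the right, differentiate F term by term:
  d/dx[x^3] = 3x^2
  d/dx[-6xy] = -6x·y' - 6y
  d/dx[y^4] = 4y^3·y'
Adding these up, d/dx[F] = 0 becomes
  (3x^2 - 6y) + (-6x + 4y^3)·y' = 0,
so isolating y',
  dy/dx = -(3x^2 - 6y)/(-6x + 4y^3) = 3(x^2 - 2y)/(2(3x - 2y^3))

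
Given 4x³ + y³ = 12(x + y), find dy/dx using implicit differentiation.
Take d/dx of both sides. Since y is implicitly a function of x, the chain rule attaches a y' = dy/dx factor whenever we differentiate through y.

Set F(x, y) = (left side) − (right side), so the curve is F = 0. Differentiating each term of F:
  d/dx[4x^3] = 12x^2
  d/dx[-12x] = -12
  d/dx[y^3] = 3y^2·y'
  d/dx[-12y] = -12·y'

Collecting, the y'-free part is the partial derivative in x and the y' coefficient is the partial derivative in y:
  ∂F/∂x = 12x^2 - 12
  ∂F/∂y = 3y^2 - 12

so d/dx[F(x, y(x))] = ∂F/∂x + (∂F/∂y)·y' = 0. Rearranging,
  dy/dx = -(∂F/∂x)/(∂F/∂y) = -(12x^2 - 12)/(3y^2 - 12) = 4(1 - x^2)/(y^2 - 4)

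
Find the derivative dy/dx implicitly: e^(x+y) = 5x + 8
Differentiate the relation implicitly: treat y = y(x) and apply the chain rule, so every y-derivative picks up a y' = dy/dx factor.

With everything moved to the left-hand side, differentiate term by term:
  d/dx[-5x] = -5
  d/dx[e^(x + y)] = (y' + 1)·e^(x + y)
  d/dx[-8] = 0

Separating the contributions that come from x directly and those that come through y:
  without y':      e^(x + y) - 5
  multiplying y':  e^(x + y)

so (e^(x + y) - 5) + (e^(x + y))·y' = 0, and therefore
  dy/dx = -(e^(x + y) - 5)/(e^(x + y)) = 5e^(-x - y) - 1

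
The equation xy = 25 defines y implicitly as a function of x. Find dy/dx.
Apply d/dx to both sides, remembering that y depends on x. Each occurrence of y therefore brings in a y' = dy/dx via the chain rule.

With F(x, y) equal to the left-hand side minus the right, differentiate F term by term:
  d/dx[xy] = x·y' + y
  d/dx[-25] = 0
Adding these up, d/dx[F] = 0 becomes
  (y) + (x)·y' = 0,
so isolating y',
  dy/dx = -(y)/(x) = -y/x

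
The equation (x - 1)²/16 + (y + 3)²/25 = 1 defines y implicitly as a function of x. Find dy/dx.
Apply d/dx to both sides, remembering that y depends on x. Each occurrence of y therefore brings in a y' = dy/dx via the chain rule.

With F(x, y) equal to the left-hand side minus the right, differentiate F term by term:
  d/dx[(x - 1)^2/16] = x/8 - 1/8
  d/dx[(y + 3)^2/25] = 2·y'(y + 3)/25
  d/dx[-1] = 0
Adding these up, d/dx[F] = 0 becomes
  (x/8 - 1/8) + (2y/25 + 6/25)·y' = 0,
so isolating y',
  dy/dx = -(x/8 - 1/8)/(2y/25 + 6/25)
        = -((x - 1)/8)/(2(y + 3)/25) = 25(1 - x)/(16(y + 3))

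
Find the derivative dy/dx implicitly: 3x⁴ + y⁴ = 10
Take d/dx of both sides. Since y is implicitly a function of x, the chain rule attaches a y' = dy/dx factor whenever we differentiate through y.

Set F(x, y) = (left side) − (right side), so the curve is F = 0. Differentiating each term of F:
  d/dx[3x^4] = 12x^3
  d/dx[y^4] = 4y^3·y'
  d/dx[-10] = 0

Collecting, the y'-free part is the partial derivative in x and the y' coefficient is the partial derivative in y:
  ∂F/∂x = 12x^3
  ∂F/∂y = 4y^3

so d/dx[F(x, y(x))] = ∂F/∂x + (∂F/∂y)·y' = 0. Rearranging,
  dy/dx = -(∂F/∂x)/(∂F/∂y) = -(12x^3)/(4y^3) = -3x^3/y^3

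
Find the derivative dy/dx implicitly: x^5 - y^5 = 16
Take d/dx of both sides. Since y is implicitly a function of x, the chain rule attaches a y' = dy/dx factor whenever we differentiate through y.

Set F(x, y) = (left side) − (right side), so the curve is F = 0. Differentiating each term of F:
  d/dx[x^5] = 5x^4
  d/dx[-y^5] = -5y^4·y'
  d/dx[-16] = 0

Collecting, the y'-free part is the partial derivative in x and the y' coefficient is the partial derivative in y:
  ∂F/∂x = 5x^4
  ∂F/∂y = -5y^4

so d/dx[F(x, y(x))] = ∂F/∂x + (∂F/∂y)·y' = 0. Rearranging,
  dy/dx = -(∂F/∂x)/(∂F/∂y) = -(5x^4)/(-5y^4) = x^4/y^4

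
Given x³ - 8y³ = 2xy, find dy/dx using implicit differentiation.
Take d/dx of both sides. Since y is implicitly a function of x, the chain rule attaches a y' = dy/dx factor whenever we differentiate through y.

Set F(x, y) = (left side) − (right side), so the curve is F = 0. Differentiating each term of F:
  d/dx[x^3] = 3x^2
  d/dx[-2xy] = -2x·y' - 2y
  d/dx[-8y^3] = -24y^2·y'

Collecting, the y'-free part is the partial derivative in x and the y' coefficient is the partial derivative in y:
  ∂F/∂x = 3x^2 - 2y
  ∂F/∂y = -2x - 24y^2

so d/dx[F(x, y(x))] = ∂F/∂x + (∂F/∂y)·y' = 0. Rearranging,
  dy/dx = -(∂F/∂x)/(∂F/∂y) = -(3x^2 - 2y)/(-2x - 24y^2) = (3x^2/2 - y)/(x + 12y^2)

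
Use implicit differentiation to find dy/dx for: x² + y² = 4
Take d/dx of both sides. Since y is implicitly a function of x, the chain rule attaches a y' = dy/dx factor whenever we differentiate through y.

Set F(x, y) = (left side) − (right side), so the curve is F = 0. Differentiating each term of F:
  d/dx[x^2] = 2x
  d/dx[y^2] = 2y·y'
  d/dx[-4] = 0

Collecting, the y'-free part is the partial derivative in x and the y' coefficient is the partial derivative in y:
  ∂F/∂x = 2x
  ∂F/∂y = 2y

so d/dx[F(x, y(x))] = ∂F/∂x + (∂F/∂y)·y' = 0. Rearranging,
  dy/dx = -(∂F/∂x)/(∂F/∂y) = -(2x)/(2y) = -x/y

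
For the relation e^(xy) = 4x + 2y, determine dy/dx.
Apply d/dx to both sides, remembering that y depends on x. Each occurrence of y therefore brings in a y' = dy/dx via the chain rule.

With F(x, y) equal to the left-hand side minus the right, differentiate F term by term:
  d/dx[-4x] = -4
  d/dx[-2y] = -2·y'
  d/dx[e^(xy)] = (x·y' + y)·e^(xy)
Adding these up, d/dx[F] = 0 becomes
  (y·e^(xy) - 4) + (x·e^(xy) - 2)·y' = 0,
so isolating y',
  dy/dx = -(y·e^(xy) - 4)/(x·e^(xy) - 2) = (-y·e^(xy) + 4)/(x·e^(xy) - 2)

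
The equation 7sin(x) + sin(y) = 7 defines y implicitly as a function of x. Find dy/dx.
Differentiate the relation implicitly: treat y = y(x) and apply the chain rule, so every y-derivative picks up a y' = dy/dx factor.

With everything moved to the left-hand side, differentiate term by term:
  d/dx[7sin(x)] = 7cos(x)
  d/dx[sin(y)] = y'·cos(y)
  d/dx[-7] = 0

Separating the contributions that come from x directly and those that come through y:
  without y':      7cos(x)
  multiplying y':  cos(y)

so (7cos(x)) + (cos(y))·y' = 0, and therefore
  dy/dx = -(7cos(x))/(cos(y)) = -7cos(x)/cos(y)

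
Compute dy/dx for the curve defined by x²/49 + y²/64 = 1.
Differentiate the relation implicitly: treat y = y(x) and apply the chain rule, so every y-derivative picks up a y' = dy/dx factor.

With everything moved to the left-hand side, differentiate term by term:
  d/dx[x^2/49] = 2x/49
  d/dx[y^2/64] = y·y'/32
  d/dx[-1] = 0

Separating the contributions that come from x directly and those that come through y:
  without y':      2x/49
  multiplying y':  y/32

so (2x/49) + (y/32)·y' = 0, and therefore
  dy/dx = -(2x/49)/(y/32) = -64x/(49y)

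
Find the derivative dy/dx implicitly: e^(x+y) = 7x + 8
Differentiate the relation implicitly: treat y = y(x) and apply the chain rule, so every y-derivative picks up a y' = dy/dx factor.

With everything moved to the left-hand side, differentiate term by term:
  d/dx[-7x] = -7
  d/dx[e^(x + y)] = (y' + 1)·e^(x + y)
  d/dx[-8] = 0

Separating the contributions that come from x directly and those that come through y:
  without y':      e^(x + y) - 7
  multiplying y':  e^(x + y)

so (e^(x + y) - 7) + (e^(x + y))·y' = 0, and therefore
  dy/dx = -(e^(x + y) - 7)/(e^(x + y)) = 7e^(-x - y) - 1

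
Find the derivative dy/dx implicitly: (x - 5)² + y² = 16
Apply d/dx to both sides, remembering that y depends on x. Each occurrence of y therefore brings in a y' = dy/dx via the chain rule.

With F(x, y) equal to the left-hand side minus the right, differentiate F term by term:
  d/dx[y^2] = 2y·y'
  d/dx[(x - 5)^2] = 2x - 10
  d/dx[-16] = 0
Adding these up, d/dx[F] = 0 becomes
  (2x - 10) + (2y)·y' = 0,
so isolating y',
  dy/dx = -(2x - 10)/(2y) = (5 - x)/y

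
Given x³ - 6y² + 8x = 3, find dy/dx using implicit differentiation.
Differentiate both sides with respect to x, treating y as y(x). By the chain rule, any term containing y contributes a factor of y' = dy/dx when we differentiate it.

Move every term to one side and write the relation as F(x, y) = 0. Term by term,
  d/dx[x^3] = 3x^2
  d/dx[8x] = 8
  d/dx[-6y^2] = -12y·y'
  d/dx[-3] = 0

The pieces without y' make up ∂F/∂x and the coefficient of y' is ∂F/∂y:
  ∂F/∂x = 3x^2 + 8,
  ∂F/∂y = -12y.

Since d/dx[F] = ∂F/∂x + (∂F/∂y)·y' = 0, solve for y':
  (∂F/∂y)·y' = -∂F/∂x
  dy/dx = -(∂F/∂x)/(∂F/∂y) = -(3x^2 + 8)/(-12y) = (3x^2 + 8)/(12y)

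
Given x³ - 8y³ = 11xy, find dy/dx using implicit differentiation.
Differentiate the relation implicitly: treat y = y(x) and apply the chain rule, so every y-derivative picks up a y' = dy/dx factor.

With everything moved to the left-hand side, differentiate term by term:
  d/dx[x^3] = 3x^2
  d/dx[-11xy] = -11x·y' - 11y
  d/dx[-8y^3] = -24y^2·y'

Separating the contributions that come from x directly and those that come through y:
  without y':      3x^2 - 11y
  multiplying y':  -11x - 24y^2

so (3x^2 - 11y) + (-11x - 24y^2)·y' = 0, and therefore
  dy/dx = -(3x^2 - 11y)/(-11x - 24y^2) = (3x^2 - 11y)/(11x + 24y^2)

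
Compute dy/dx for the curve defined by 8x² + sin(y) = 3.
Apply d/dx to both sides, remembering that y depends on x. Each occurrence of y therefore brings in a y' = dy/dx via the chain rule.

With F(x, y) equal to the left-hand side minus the right, differentiate F term by term:
  d/dx[8x^2] = 16x
  d/dx[sin(y)] = y'·cos(y)
  d/dx[-3] = 0
Adding these up, d/dx[F] = 0 becomes
  (16x) + (cos(y))·y' = 0,
so isolating y',
  dy/dx = -(16x)/(cos(y)) = -16x/cos(y)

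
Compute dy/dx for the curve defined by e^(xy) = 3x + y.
Apply d/dx to both sides, remembering that y depends on x. Each occurrence of y therefore brings in a y' = dy/dx via the chain rule.

With F(x, y) equal to the left-hand side minus the right, differentiate F term by term:
  d/dx[-3x] = -3
  d/dx[-y] = -y'
  d/dx[e^(xy)] = (x·y' + y)·e^(xy)
Adding these up, d/dx[F] = 0 becomes
  (y·e^(xy) - 3) + (x·e^(xy) - 1)·y' = 0,
so isolating y',
  dy/dx = -(y·e^(xy) - 3)/(x·e^(xy) - 1) = (-y·e^(xy) + 3)/(x·e^(xy) - 1)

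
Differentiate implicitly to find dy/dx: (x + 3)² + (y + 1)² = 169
Differentiate the relation implicitly: treat y = y(x) and apply the chain rule, so every y-derivative picks up a y' = dy/dx factor.

With everything moved to the left-hand side, differentiate term by term:
  d/dx[(x + 3)^2] = 2x + 6
  d/dx[(y + 1)^2] = 2·y'(y + 1)
  d/dx[-169] = 0

Separating the contributions that come from x directly and those that come through y:
  without y':      2x + 6
  multiplying y':  2y + 2

so (2x + 6) + (2y + 2)·y' = 0, and therefore
  dy/dx = -(2x + 6)/(2y + 2) = (-x - 3)/(y + 1)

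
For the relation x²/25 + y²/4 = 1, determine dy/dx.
Differentiate the relation implicitly: treat y = y(x) and apply the chain rule, so every y-derivative picks up a y' = dy/dx factor.

With everything moved to the left-hand side, differentiate term by term:
  d/dx[x^2/25] = 2x/25
  d/dx[y^2/4] = y·y'/2
  d/dx[-1] = 0

Separating the contributions that come from x directly and those that come through y:
  without y':      2x/25
  multiplying y':  y/2

so (2x/25) + (y/2)·y' = 0, and therefore
  dy/dx = -(2x/25)/(y/2) = -4x/(25y)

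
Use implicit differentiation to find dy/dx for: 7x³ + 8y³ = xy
Apply d/dx to both sides, remembering that y depends on x. Each occurrence of y therefore brings in a y' = dy/dx via the chain rule.

With F(x, y) equal to the left-hand side minus the right, differentiate F term by term:
  d/dx[7x^3] = 21x^2
  d/dx[-xy] = -x·y' - y
  d/dx[8y^3] = 24y^2·y'
Adding these up, d/dx[F] = 0 becomes
  (21x^2 - y) + (-x + 24y^2)·y' = 0,
so isolating y',
  dy/dx = -(21x^2 - y)/(-x + 24y^2) = (21x^2 - y)/(x - 24y^2)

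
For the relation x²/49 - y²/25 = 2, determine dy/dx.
Differentiate the relation implicitly: treat y = y(x) and apply the chain rule, so every y-derivative picks up a y' = dy/dx factor.

With everything moved to the left-hand side, differentiate term by term:
  d/dx[x^2/49] = 2x/49
  d/dx[-y^2/25] = -2y·y'/25
  d/dx[-2] = 0

Separating the contributions that come from x directly and those that come through y:
  without y':      2x/49
  multiplying y':  -2y/25

so (2x/49) + (-2y/25)·y' = 0, and therefore
  dy/dx = -(2x/49)/(-2y/25) = 25x/(49y)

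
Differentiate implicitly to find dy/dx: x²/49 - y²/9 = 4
Differentiate both sides with respect to x, treating y as y(x). By the chain rule, any term containing y contributes a factor of y' = dy/dx when we differentiate it.

Move every term to one side and write the relation as F(x, y) = 0. Term by term,
  d/dx[x^2/49] = 2x/49
  d/dx[-y^2/9] = -2y·y'/9
  d/dx[-4] = 0

The pieces without y' make up ∂F/∂x and the coefficient of y' is ∂F/∂y:
  ∂F/∂x = 2x/49,
  ∂F/∂y = -2y/9.

Since d/dx[F] = ∂F/∂x + (∂F/∂y)·y' = 0, solve for y':
  (∂F/∂y)·y' = -∂F/∂x
  dy/dx = -(∂F/∂x)/(∂F/∂y) = -(2x/49)/(-2y/9) = 9x/(49y)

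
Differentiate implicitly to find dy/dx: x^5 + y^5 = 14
Differentiate the relation implicitly: treat y = y(x) and apply the chain rule, so every y-derivative picks up a y' = dy/dx factor.

With everything moved to the left-hand side, differentiate term by term:
  d/dx[x^5] = 5x^4
  d/dx[y^5] = 5y^4·y'
  d/dx[-14] = 0

Separating the contributions that come from x directly and those that come through y:
  without y':      5x^4
  multiplying y':  5y^4

so (5x^4) + (5y^4)·y' = 0, and therefore
  dy/dx = -(5x^4)/(5y^4) = -x^4/y^4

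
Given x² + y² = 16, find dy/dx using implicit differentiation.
Take d/dx of both sides. Since y is implicitly a function of x, the chain rule attaches a y' = dy/dx factor whenever we differentiate through y.

Set F(x, y) = (left side) − (right side), so the curve is F = 0. Differentiating each term of F:
  d/dx[x^2] = 2x
  d/dx[y^2] = 2y·y'
  d/dx[-16] = 0

Collecting, the y'-free part is the partial derivative in x and the y' coefficient is the partial derivative in y:
  ∂F/∂x = 2x
  ∂F/∂y = 2y

so d/dx[F(x, y(x))] = ∂F/∂x + (∂F/∂y)·y' = 0. Rearranging,
  dy/dx = -(∂F/∂x)/(∂F/∂y) = -(2x)/(2y) = -x/y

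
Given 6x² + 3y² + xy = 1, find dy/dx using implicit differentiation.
Differentiate the relation implicitly: treat y = y(x) and apply the chain rule, so every y-derivative picks up a y' = dy/dx factor.

With everything moved to the left-hand side, differentiate term by term:
  d/dx[6x^2] = 12x
  d/dx[xy] = x·y' + y
  d/dx[3y^2] = 6y·y'
  d/dx[-1] = 0

Separating the contributions that come from x directly and those that come through y:
  without y':      12x + y
  multiplying y':  x + 6y

so (12x + y) + (x + 6y)·y' = 0, and therefore
  dy/dx = -(12x + y)/(x + 6y) = (-12x - y)/(x + 6y)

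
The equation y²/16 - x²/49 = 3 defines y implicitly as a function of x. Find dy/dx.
Differentiate the relation implicitly: treat y = y(x) and apply the chain rule, so every y-derivative picks up a y' = dy/dx factor.

With everything moved to the left-hand side, differentiate term by term:
  d/dx[-x^2/49] = -2x/49
  d/dx[y^2/16] = y·y'/8
  d/dx[-3] = 0

Separating the contributions that come from x directly and those that come through y:
  without y':      -2x/49
  multiplying y':  y/8

so (-2x/49) + (y/8)·y' = 0, and therefore
  dy/dx = -(-2x/49)/(y/8) = 16x/(49y)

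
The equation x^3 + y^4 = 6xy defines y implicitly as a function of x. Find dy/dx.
Apply d/dx to both sides, remembering that y depends on x. Each occurrence of y therefore brings in a y' = dy/dx via the chain rule.

With F(x, y) equal to the left-hand side minus the right, differentiate F term by term:
  d/dx[x^3] = 3x^2
  d/dx[-6xy] = -6x·y' - 6y
  d/dx[y^4] = 4y^3·y'
Adding these up, d/dx[F] = 0 becomes
  (3x^2 - 6y) + (-6x + 4y^3)·y' = 0,
so isolating y',
  dy/dx = -(3x^2 - 6y)/(-6x + 4y^3) = 3(x^2 - 2y)/(2(3x - 2y^3))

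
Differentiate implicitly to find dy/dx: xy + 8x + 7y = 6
Differentiate the relation implicitly: treat y = y(x) and apply the chain rule, so every y-derivative picks up a y' = dy/dx factor.

With everything moved to the left-hand side, differentiate term by term:
  d/dx[xy] = x·y' + y
  d/dx[8x] = 8
  d/dx[7y] = 7·y'
  d/dx[-6] = 0

Separating the contributions that come from x directly and those that come through y:
  without y':      y + 8
  multiplying y':  x + 7

so (y + 8) + (x + 7)·y' = 0, and therefore
  dy/dx = -(y + 8)/(x + 7) = (-y - 8)/(x + 7)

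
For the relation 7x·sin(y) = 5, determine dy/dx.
Differentiate the relation implicitly: treat y = y(x) and apply the chain rule, so every y-derivative picks up a y' = dy/dx factor.

With everything moved to the left-hand side, differentiate term by term:
  d/dx[7x·sin(y)] = 7x·y'·cos(y) + 7sin(y)
  d/dx[-5] = 0

Separating the contributions that come from x directly and those that come through y:
  without y':      7sin(y)
  multiplying y':  7x·cos(y)

so (7sin(y)) + (7x·cos(y))·y' = 0, and therefore
  dy/dx = -(7sin(y))/(7x·cos(y)) = -tan(y)/x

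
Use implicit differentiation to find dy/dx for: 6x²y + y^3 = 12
Differentiate the relation implicitly: treat y = y(x) and apply the chain rule, so every y-derivative picks up a y' = dy/dx factor.

With everything moved to the left-hand side, differentiate term by term:
  d/dx[6x^2y] = 6x^2·y' + 12xy
  d/dx[y^3] = 3y^2·y'
  d/dx[-12] = 0

Separating the contributions that come from x directly and those that come through y:
  without y':      12xy
  multiplying y':  6x^2 + 3y^2

so (12xy) + (6x^2 + 3y^2)·y' = 0, and therefore
  dy/dx = -(12xy)/(6x^2 + 3y^2) = -4xy/(2x^2 + y^2)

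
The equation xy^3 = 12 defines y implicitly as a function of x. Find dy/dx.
Differentiate the relation implicitly: treat y = y(x) and apply the chain rule, so every y-derivative picks up a y' = dy/dx factor.

With everything moved to the left-hand side, differentiate term by term:
  d/dx[xy^3] = 3xy^2·y' + y^3
  d/dx[-12] = 0

Separating the contributions that come from x directly and those that come through y:
  without y':      y^3
  multiplying y':  3xy^2

so (y^3) + (3xy^2)·y' = 0, and therefore
  dy/dx = -(y^3)/(3xy^2) = -y/(3x)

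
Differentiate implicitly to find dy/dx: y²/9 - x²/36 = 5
Take d/dx of both sides. Since y is implicitly a function of x, the chain rule attaches a y' = dy/dx factor whenever we differentiate through y.

Set F(x, y) = (left side) − (right side), so the curve is F = 0. Differentiating each term of F:
  d/dx[-x^2/36] = -x/18
  d/dx[y^2/9] = 2y·y'/9
  d/dx[-5] = 0

Collecting, the y'-free part is the partial derivative in x and the y' coefficient is the partial derivative in y:
  ∂F/∂x = -x/18
  ∂F/∂y = 2y/9

so d/dx[F(x, y(x))] = ∂F/∂x + (∂F/∂y)·y' = 0. Rearranging,
  dy/dx = -(∂F/∂x)/(∂F/∂y) = -(-x/18)/(2y/9) = x/(4y)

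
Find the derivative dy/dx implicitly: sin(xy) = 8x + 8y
Differentiate the relation implicitly: treat y = y(x) and apply the chain rule, so every y-derivative picks up a y' = dy/dx factor.

With everything moved to the left-hand side, differentiate term by term:
  d/dx[-8x] = -8
  d/dx[-8y] = -8·y'
  d/dx[sin(xy)] = (x·y' + y)·cos(xy)

Separating the contributions that come from x directly and those that come through y:
  without y':      y·cos(xy) - 8
  multiplying y':  x·cos(xy) - 8

so (y·cos(xy) - 8) + (x·cos(xy) - 8)·y' = 0, and therefore
  dy/dx = -(y·cos(xy) - 8)/(x·cos(xy) - 8) = (-y·cos(xy) + 8)/(x·cos(xy) - 8)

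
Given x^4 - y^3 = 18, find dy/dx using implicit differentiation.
Apply d/dx to both sides, remembering that y depends on x. Each occurrence of y therefore brings in a y' = dy/dx via the chain rule.

With F(x, y) equal to the left-hand side minus the right, differentiate F term by term:
  d/dx[x^4] = 4x^3
  d/dx[-y^3] = -3y^2·y'
  d/dx[-18] = 0
Adding these up, d/dx[F] = 0 becomes
  (4x^3) + (-3y^2)·y' = 0,
so isolating y',
  dy/dx = -(4x^3)/(-3y^2) = 4x^3/(3y^2)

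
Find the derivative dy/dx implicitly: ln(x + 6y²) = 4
Apply d/dx to both sides, remembering that y depends on x. Each occurrence of y therefore brings in a y' = dy/dx via the chain rule.

With F(x, y) equal to the left-hand side minus the right, differentiate F term by term:
  d/dx[ln(x + 6y^2)] = (12y·y' + 1)/(x + 6y^2)
  d/dx[-4] = 0
Adding these up, d/dx[F] = 0 becomes
  (1/(x + 6y^2)) + (12y/(x + 6y^2))·y' = 0,
so isolating y',
  dy/dx = -(1/(x + 6y^2))/(12y/(x + 6y^2)) = -1/(12y)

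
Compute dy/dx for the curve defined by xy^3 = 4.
Apply d/dx to both sides, remembering that y depends on x. Each occurrence of y therefore brings in a y' = dy/dx via the chain rule.

With F(x, y) equal to the left-hand side minus the right, differentiate F term by term:
  d/dx[xy^3] = 3xy^2·y' + y^3
  d/dx[-4] = 0
Adding these up, d/dx[F] = 0 becomes
  (y^3) + (3xy^2)·y' = 0,
so isolating y',
  dy/dx = -(y^3)/(3xy^2) = -y/(3x)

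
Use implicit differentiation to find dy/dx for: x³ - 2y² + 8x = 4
Apply d/dx to both sides, remembering that y depends on x. Each occurrence of y therefore brings in a y' = dy/dx via the chain rule.

With F(x, y) equal to the left-hand side minus the right, differentiate F term by term:
  d/dx[x^3] = 3x^2
  d/dx[8x] = 8
  d/dx[-2y^2] = -4y·y'
  d/dx[-4] = 0
Adding these up, d/dx[F] = 0 becomes
  (3x^2 + 8) + (-4y)·y' = 0,
so isolating y',
  dy/dx = -(3x^2 + 8)/(-4y) = (3x^2 + 8)/(4y)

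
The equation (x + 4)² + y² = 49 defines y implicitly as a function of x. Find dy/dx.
Take d/dx of both sides. Since y is implicitly a function of x, the chain rule attaches a y' = dy/dx factor whenever we differentiate through y.

Set F(x, y) = (left side) − (right side), so the curve is F = 0. Differentiating each term of F:
  d/dx[y^2] = 2y·y'
  d/dx[(x + 4)^2] = 2x + 8
  d/dx[-49] = 0

Collecting, the y'-free part is the partial derivative in x and the y' coefficient is the partial derivative in y:
  ∂F/∂x = 2x + 8
  ∂F/∂y = 2y

so d/dx[F(x, y(x))] = ∂F/∂x + (∂F/∂y)·y' = 0. Rearranging,
  dy/dx = -(∂F/∂x)/(∂F/∂y) = -(2x + 8)/(2y) = (-x - 4)/y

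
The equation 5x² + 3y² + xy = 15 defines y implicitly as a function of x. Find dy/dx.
Differentiate both sides with respect to x, treating y as y(x). By the chain rule, any term containing y contributes a factor of y' = dy/dx when we differentiate it.

Move every term to one side and write the relation as F(x, y) = 0. Term by term,
  d/dx[5x^2] = 10x
  d/dx[xy] = x·y' + y
  d/dx[3y^2] = 6y·y'
  d/dx[-15] = 0

The pieces without y' make up ∂F/∂x and the coefficient of y' is ∂F/∂y:
  ∂F/∂x = 10x + y,
  ∂F/∂y = x + 6y.

Since d/dx[F] = ∂F/∂x + (∂F/∂y)·y' = 0, solve for y':
  (∂F/∂y)·y' = -∂F/∂x
  dy/dx = -(∂F/∂x)/(∂F/∂y) = -(10x + y)/(x + 6y) = (-10x - y)/(x + 6y)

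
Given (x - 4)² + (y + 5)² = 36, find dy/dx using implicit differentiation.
Apply d/dx to both sides, remembering that y depends on x. Each occurrence of y therefore brings in a y' = dy/dx via the chain rule.

With F(x, y) equal to the left-hand side minus the right, differentiate F term by term:
  d/dx[(x - 4)^2] = 2x - 8
  d/dx[(y + 5)^2] = 2·y'(y + 5)
  d/dx[-36] = 0
Adding these up, d/dx[F] = 0 becomes
  (2x - 8) + (2y + 10)·y' = 0,
so isolating y',
  dy/dx = -(2x - 8)/(2y + 10) = (4 - x)/(y + 5)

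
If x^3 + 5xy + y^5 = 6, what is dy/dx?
Differentiate both sides with respect to x, treating y as y(x). By the chain rule, any term containing y contributes a factor of y' = dy/dx when we differentiate it.

Move every term to one side and write the relation as F(x, y) = 0. Term by term,
  d/dx[x^3] = 3x^2
  d/dx[5xy] = 5x·y' + 5y
  d/dx[y^5] = 5y^4·y'
  d/dx[-6] = 0

The pieces without y' make up ∂F/∂x and the coefficient of y' is ∂F/∂y:
  ∂F/∂x = 3x^2 + 5y,
  ∂F/∂y = 5x + 5y^4.

Since d/dx[F] = ∂F/∂x + (∂F/∂y)·y' = 0, solve for y':
  (∂F/∂y)·y' = -∂F/∂x
  dy/dx = -(∂F/∂x)/(∂F/∂y) = -(3x^2 + 5y)/(5x + 5y^4) = (-3x^2/5 - y)/(x + y^4)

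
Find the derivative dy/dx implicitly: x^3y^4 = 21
Differentiate the relation implicitly: treat y = y(x) and apply the chain rule, so every y-derivative picks up a y' = dy/dx factor.

With everything moved to the left-hand side, differentiate term by term:
  d/dx[x^3y^4] = 4x^3y^3·y' + 3x^2y^4
  d/dx[-21] = 0

Separating the contributions that come from x directly and those that come through y:
  without y':      3x^2y^4
  multiplying y':  4x^3y^3

so (3x^2y^4) + (4x^3y^3)·y' = 0, and therefore
  dy/dx = -(3x^2y^4)/(4x^3y^3) = -3y/(4x)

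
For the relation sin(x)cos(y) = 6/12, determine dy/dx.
Differentiate the relation implicitly: treat y = y(x) and apply the chain rule, so every y-derivative picks up a y' = dy/dx factor.

With everything moved to the left-hand side, differentiate term by term:
  d/dx[sin(x)·cos(y)] = -y'·sin(x)·sin(y) + cos(x)·cos(y)
  d/dx[-1/2] = 0

Separating the contributions that come from x directly and those that come through y:
  without y':      cos(x)·cos(y)
  multiplying y':  -sin(x)·sin(y)

so (cos(x)·cos(y)) + (-sin(x)·sin(y))·y' = 0, and therefore
  dy/dx = -(cos(x)·cos(y))/(-sin(x)·sin(y)) = 1/(tan(x)·tan(y))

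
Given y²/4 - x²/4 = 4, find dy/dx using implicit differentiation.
Apply d/dx to both sides, remembering that y depends on x. Each occurrence of y therefore brings in a y' = dy/dx via the chain rule.

With F(x, y) equal to the left-hand side minus the right, differentiate F term by term:
  d/dx[-x^2/4] = -x/2
  d/dx[y^2/4] = y·y'/2
  d/dx[-4] = 0
Adding these up, d/dx[F] = 0 becomes
  (-x/2) + (y/2)·y' = 0,
so isolating y',
  dy/dx = -(-x/2)/(y/2) = x/y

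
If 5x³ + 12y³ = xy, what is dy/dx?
Differentiate the relation implicitly: treat y = y(x) and apply the chain rule, so every y-derivative picks up a y' = dy/dx factor.

With everything moved to the left-hand side, differentiate term by term:
  d/dx[5x^3] = 15x^2
  d/dx[-xy] = -x·y' - y
  d/dx[12y^3] = 36y^2·y'

Separating the contributions that come from x directly and those that come through y:
  without y':      15x^2 - y
  multiplying y':  -x + 36y^2

so (15x^2 - y) + (-x + 36y^2)·y' = 0, and therefore
  dy/dx = -(15x^2 - y)/(-x + 36y^2) = (15x^2 - y)/(x - 36y^2)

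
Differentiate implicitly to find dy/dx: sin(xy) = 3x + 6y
Differentiate the relation implicitly: treat y = y(x) and apply the chain rule, so every y-derivative picks up a y' = dy/dx factor.

With everything moved to the left-hand side, differentiate term by term:
  d/dx[-3x] = -3
  d/dx[-6y] = -6·y'
  d/dx[sin(xy)] = (x·y' + y)·cos(xy)

Separating the contributions that come from x directly and those that come through y:
  without y':      y·cos(xy) - 3
  multiplying y':  x·cos(xy) - 6

so (y·cos(xy) - 3) + (x·cos(xy) - 6)·y' = 0, and therefore
  dy/dx = -(y·cos(xy) - 3)/(x·cos(xy) - 6) = (-y·cos(xy) + 3)/(x·cos(xy) - 6)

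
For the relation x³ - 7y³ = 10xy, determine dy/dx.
Apply d/dx to both sides, remembering that y depends on x. Each occurrence of y therefore brings in a y' = dy/dx via the chain rule.

With F(x, y) equal to the left-hand side minus the right, differentiate F term by term:
  d/dx[x^3] = 3x^2
  d/dx[-10xy] = -10x·y' - 10y
  d/dx[-7y^3] = -21y^2·y'
Adding these up, d/dx[F] = 0 becomes
  (3x^2 - 10y) + (-10x - 21y^2)·y' = 0,
so isolating y',
  dy/dx = -(3x^2 - 10y)/(-10x - 21y^2) = (3x^2 - 10y)/(10x + 21y^2)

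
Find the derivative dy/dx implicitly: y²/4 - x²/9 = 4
Differentiate the relation implicitly: treat y = y(x) and apply the chain rule, so every y-derivative picks up a y' = dy/dx factor.

With everything moved to the left-hand side, differentiate term by term:
  d/dx[-x^2/9] = -2x/9
  d/dx[y^2/4] = y·y'/2
  d/dx[-4] = 0

Separating the contributions that come from x directly and those that come through y:
  without y':      -2x/9
  multiplying y':  y/2

so (-2x/9) + (y/2)·y' = 0, and therefore
  dy/dx = -(-2x/9)/(y/2) = 4x/(9y)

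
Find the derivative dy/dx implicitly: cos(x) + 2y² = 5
Take d/dx of both sides. Since y is implicitly a function of x, the chain rule attaches a y' = dy/dx factor whenever we differentiate through y.

Set F(x, y) = (left side) − (right side), so the curve is F = 0. Differentiating each term of F:
  d/dx[2y^2] = 4y·y'
  d/dx[cos(x)] = -sin(x)
  d/dx[-5] = 0

Collecting, the y'-free part is the partial derivative in x and the y' coefficient is the partial derivative in y:
  ∂F/∂x = -sin(x)
  ∂F/∂y = 4y

so d/dx[F(x, y(x))] = ∂F/∂x + (∂F/∂y)·y' = 0. Rearranging,
  dy/dx = -(∂F/∂x)/(∂F/∂y) = -(-sin(x))/(4y) = sin(x)/(4y)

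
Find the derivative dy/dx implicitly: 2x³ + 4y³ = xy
Differentiate both sides with respect to x, treating y as y(x). By the chain rule, any term containing y contributes a factor of y' = dy/dx when we differentiate it.

Move every term to one side and write the relation as F(x, y) = 0. Term by term,
  d/dx[2x^3] = 6x^2
  d/dx[-xy] = -x·y' - y
  d/dx[4y^3] = 12y^2·y'

The pieces without y' make up ∂F/∂x and the coefficient of y' is ∂F/∂y:
  ∂F/∂x = 6x^2 - y,
  ∂F/∂y = -x + 12y^2.

Since d/dx[F] = ∂F/∂x + (∂F/∂y)·y' = 0, solve for y':
  (∂F/∂y)·y' = -∂F/∂x
  dy/dx = -(∂F/∂x)/(∂F/∂y) = -(6x^2 - y)/(-x + 12y^2) = (6x^2 - y)/(x - 12y^2)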